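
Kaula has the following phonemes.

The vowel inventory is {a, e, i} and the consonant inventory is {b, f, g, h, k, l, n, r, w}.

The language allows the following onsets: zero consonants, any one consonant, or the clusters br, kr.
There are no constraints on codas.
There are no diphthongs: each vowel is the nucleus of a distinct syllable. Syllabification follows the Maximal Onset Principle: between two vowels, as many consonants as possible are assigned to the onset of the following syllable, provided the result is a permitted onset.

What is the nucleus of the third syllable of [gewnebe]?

e

The vowels are e, e, e — 3 nuclei, so 3 syllables.
The third nucleus (vowel 3 from the left) is /e/.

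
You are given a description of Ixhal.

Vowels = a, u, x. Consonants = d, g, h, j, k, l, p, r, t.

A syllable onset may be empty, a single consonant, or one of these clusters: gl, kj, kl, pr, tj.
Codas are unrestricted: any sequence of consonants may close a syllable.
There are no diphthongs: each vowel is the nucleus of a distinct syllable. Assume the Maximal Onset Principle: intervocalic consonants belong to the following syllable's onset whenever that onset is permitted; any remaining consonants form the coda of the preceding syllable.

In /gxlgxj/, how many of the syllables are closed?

The vowels are x, x — 2 nuclei, so 2 syllables.
/x…x/ gap (V1→V2): /lg/; trying suffixes from longest down, /g/ is the first permitted one, so coda /l/ | onset /g/.
Result: gxl.gxj.
Classifying each syllable: /gxl/ (closed), /gxj/ (closed).
Closed syllables: 2.

2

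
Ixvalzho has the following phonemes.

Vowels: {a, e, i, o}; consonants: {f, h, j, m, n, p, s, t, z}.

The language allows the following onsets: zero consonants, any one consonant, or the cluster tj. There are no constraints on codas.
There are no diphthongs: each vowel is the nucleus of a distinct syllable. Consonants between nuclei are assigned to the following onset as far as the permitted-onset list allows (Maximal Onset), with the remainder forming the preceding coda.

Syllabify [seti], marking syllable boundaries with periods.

se.ti

The vowels are e, i — 2 nuclei, so 2 syllables.
Between /e/ (V1) and /i/ (V2): /t/ → onset of the next syllable (single consonants are always licit onsets).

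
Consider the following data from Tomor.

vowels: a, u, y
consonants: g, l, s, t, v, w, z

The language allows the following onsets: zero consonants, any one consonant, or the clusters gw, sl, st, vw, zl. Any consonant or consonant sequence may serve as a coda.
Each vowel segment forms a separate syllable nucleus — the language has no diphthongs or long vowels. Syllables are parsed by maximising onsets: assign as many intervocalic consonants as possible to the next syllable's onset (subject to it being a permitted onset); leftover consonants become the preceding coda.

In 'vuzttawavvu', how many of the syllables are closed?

The vowels are u, a, a, u — 4 nuclei, so 4 syllables.
σ1/σ2 boundary: cluster /ztt/ — the longest permitted-onset suffix is /t/; onset = /t/, preceding coda = /zt/.
σ2/σ3 boundary: /w/ → onset of the next syllable (single consonants are always licit onsets).
σ3/σ4 boundary: /vv/ splits as /v/ + /v/ (/v/ is the longest suffix that is a licit onset).
Syllabification: vuzt.ta.wav.vu.
Classifying each syllable: /vuzt/ (closed), /ta/ (open), /wav/ (closed), /vu/ (open).
Closed syllables: 2.

2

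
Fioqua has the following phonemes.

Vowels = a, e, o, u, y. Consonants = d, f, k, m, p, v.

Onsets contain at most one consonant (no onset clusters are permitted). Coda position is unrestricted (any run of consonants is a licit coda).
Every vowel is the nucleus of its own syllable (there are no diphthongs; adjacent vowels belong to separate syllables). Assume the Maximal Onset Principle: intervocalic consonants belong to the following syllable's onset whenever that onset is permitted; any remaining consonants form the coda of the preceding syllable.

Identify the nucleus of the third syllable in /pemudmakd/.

Vowels present: e, u, a; each is a nucleus, giving 3 syllables.
The third nucleus (vowel 3 from the left) is /a/.

a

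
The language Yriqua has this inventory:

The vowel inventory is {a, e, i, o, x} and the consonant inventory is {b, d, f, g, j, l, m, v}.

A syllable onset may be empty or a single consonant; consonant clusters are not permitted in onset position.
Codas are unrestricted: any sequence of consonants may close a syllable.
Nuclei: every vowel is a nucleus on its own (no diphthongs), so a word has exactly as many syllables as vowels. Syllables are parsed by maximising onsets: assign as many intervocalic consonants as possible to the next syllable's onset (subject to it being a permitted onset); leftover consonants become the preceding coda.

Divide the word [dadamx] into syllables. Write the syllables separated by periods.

Nuclei (vowels): a, a, x → 3 syllables.
Between /a/ (V1) and /a/ (V2): just /d/ — single C goes to the following onset.
Between /a/ (V2) and /x/ (V3): /m/ → onset of the next syllable (single consonants are always licit onsets).

da.da.mx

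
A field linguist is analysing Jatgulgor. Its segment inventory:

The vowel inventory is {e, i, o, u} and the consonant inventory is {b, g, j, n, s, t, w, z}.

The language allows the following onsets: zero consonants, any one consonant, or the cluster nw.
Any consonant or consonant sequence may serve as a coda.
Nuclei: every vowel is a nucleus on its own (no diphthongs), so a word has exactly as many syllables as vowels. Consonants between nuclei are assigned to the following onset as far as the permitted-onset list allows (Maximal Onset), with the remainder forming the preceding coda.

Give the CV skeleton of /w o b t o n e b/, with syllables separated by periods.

CVC.CV.CVC

Nuclei (vowels): o, o, e → 3 syllables.
Between /o/ (V1) and /o/ (V2): /bt/; trying suffixes from longest down, /t/ is the first permitted one, so coda /b/ | onset /t/.
Between /o/ (V2) and /e/ (V3): /n/ is a single consonant, so it becomes the next onset.
Putting it together: wob.to.neb.
Mapping each syllable to C/V: /wob/ → CVC, /to/ → CV, /neb/ → CVC.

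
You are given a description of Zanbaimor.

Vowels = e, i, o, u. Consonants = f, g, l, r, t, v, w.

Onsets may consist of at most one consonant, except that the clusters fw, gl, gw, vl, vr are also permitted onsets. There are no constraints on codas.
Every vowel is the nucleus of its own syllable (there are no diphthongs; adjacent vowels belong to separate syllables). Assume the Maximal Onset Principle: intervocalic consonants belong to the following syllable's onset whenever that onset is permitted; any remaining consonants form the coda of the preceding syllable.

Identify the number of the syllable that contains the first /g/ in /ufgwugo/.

Nuclei (vowels): u, u, o → 3 syllables.
σ1/σ2 boundary: cluster /fgw/ — the longest permitted-onset suffix is /gw/; onset = /gw/, preceding coda = /f/.
σ2/σ3 boundary: /g/ → onset of the next syllable (single consonants are always licit onsets).
Syllabification: uf.gwu.go.
The first /g/ is in the onset of syllable 2 (/gwu/).

2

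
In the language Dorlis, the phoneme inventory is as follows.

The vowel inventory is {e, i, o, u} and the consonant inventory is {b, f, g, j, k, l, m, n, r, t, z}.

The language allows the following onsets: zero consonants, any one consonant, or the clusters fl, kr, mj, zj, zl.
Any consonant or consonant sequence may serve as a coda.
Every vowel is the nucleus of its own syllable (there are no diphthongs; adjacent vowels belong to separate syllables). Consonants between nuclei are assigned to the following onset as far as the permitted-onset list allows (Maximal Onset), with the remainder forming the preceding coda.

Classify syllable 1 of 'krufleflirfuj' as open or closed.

Vowels present: u, e, i, u; each is a nucleus, giving 4 syllables.
/u…e/ gap (V1→V2): cluster /fl/ — /fl/ is itself a permitted onset, so the whole cluster goes right; preceding coda = ∅.
/e…i/ gap (V2→V3): cluster /fl/ — /fl/ is itself a permitted onset, so the whole cluster goes right; preceding coda = ∅.
/i…u/ gap (V3→V4): /rf/; trying suffixes from longest down, /f/ is the first permitted one, so coda /r/ | onset /f/.
Result: kru.fle.flir.fuj.
Syllable 1 is /kru/; it ends in its nucleus with no coda, so it is open.

open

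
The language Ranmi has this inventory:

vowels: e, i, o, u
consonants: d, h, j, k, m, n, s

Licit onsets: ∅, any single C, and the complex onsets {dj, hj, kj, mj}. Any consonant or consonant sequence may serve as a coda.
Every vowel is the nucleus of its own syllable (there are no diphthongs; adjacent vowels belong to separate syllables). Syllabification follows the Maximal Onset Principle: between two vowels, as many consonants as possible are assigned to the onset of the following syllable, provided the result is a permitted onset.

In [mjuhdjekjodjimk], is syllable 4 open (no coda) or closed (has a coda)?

The vowels are u, e, o, i — 4 nuclei, so 4 syllables.
σ1/σ2 boundary: cluster /hdj/ — the longest permitted-onset suffix is /dj/; onset = /dj/, preceding coda = /h/.
σ2/σ3 boundary: /kj/ — entire cluster is a permitted onset → onset /kj/, coda ∅.
σ3/σ4 boundary: cluster /dj/ — /dj/ is itself a permitted onset, so the whole cluster goes right; preceding coda = ∅.
Putting it together: mjuh.dje.kjo.djimk.
Syllable 4 is /djimk/ with coda /mk/, so it is closed.

closed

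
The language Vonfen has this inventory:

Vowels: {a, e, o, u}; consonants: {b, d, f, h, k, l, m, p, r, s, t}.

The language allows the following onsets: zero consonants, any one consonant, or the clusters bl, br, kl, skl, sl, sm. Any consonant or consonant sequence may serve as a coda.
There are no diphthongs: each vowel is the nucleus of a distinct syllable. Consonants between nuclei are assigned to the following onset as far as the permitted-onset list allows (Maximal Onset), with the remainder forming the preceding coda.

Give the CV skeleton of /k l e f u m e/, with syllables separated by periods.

Nuclei (vowels): e, u, e → 3 syllables.
/e…u/ gap (V1→V2): /f/ → onset of the next syllable (single consonants are always licit onsets).
/u…e/ gap (V2→V3): /m/ → onset of the next syllable (single consonants are always licit onsets).
Syllabification: kle.fu.me.
Mapping each syllable to C/V: /kle/ → CCV, /fu/ → CV, /me/ → CV.

CCV.CV.CV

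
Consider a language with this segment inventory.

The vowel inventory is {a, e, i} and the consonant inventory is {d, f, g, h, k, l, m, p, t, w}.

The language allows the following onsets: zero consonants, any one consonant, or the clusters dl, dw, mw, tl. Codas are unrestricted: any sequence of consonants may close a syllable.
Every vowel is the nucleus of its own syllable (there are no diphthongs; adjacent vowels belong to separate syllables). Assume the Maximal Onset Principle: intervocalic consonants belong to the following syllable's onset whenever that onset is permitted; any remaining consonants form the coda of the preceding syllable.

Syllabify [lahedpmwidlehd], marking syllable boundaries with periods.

Nuclei (vowels): a, e, i, e → 4 syllables.
/a…e/ gap (V1→V2): /h/ is a single consonant, so it becomes the next onset.
/e…i/ gap (V2→V3): /dpmw/ — longest licit onset from the right is /mw/, leaving /dp/ as coda.
/i…e/ gap (V3→V4): /dl/ is a licit onset in full, so it all attaches to the next syllable.

la.hedp.mwi.dlehd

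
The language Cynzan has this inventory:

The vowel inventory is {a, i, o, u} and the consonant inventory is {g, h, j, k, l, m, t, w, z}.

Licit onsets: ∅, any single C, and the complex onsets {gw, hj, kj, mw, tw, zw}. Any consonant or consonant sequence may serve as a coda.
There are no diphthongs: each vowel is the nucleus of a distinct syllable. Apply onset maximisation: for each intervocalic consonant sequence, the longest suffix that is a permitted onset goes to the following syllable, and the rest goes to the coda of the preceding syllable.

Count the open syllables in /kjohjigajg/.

Nuclei (vowels): o, i, a → 3 syllables.
V1 /o/ – V2 /i/: cluster /hj/ — /hj/ is itself a permitted onset, so the whole cluster goes right; preceding coda = ∅.
V2 /i/ – V3 /a/: /g/ → onset of the next syllable (single consonants are always licit onsets).
Result: kjo.hji.gajg.
Classifying each syllable: /kjo/ (open), /hji/ (open), /gajg/ (closed).
Open syllables: 2.

2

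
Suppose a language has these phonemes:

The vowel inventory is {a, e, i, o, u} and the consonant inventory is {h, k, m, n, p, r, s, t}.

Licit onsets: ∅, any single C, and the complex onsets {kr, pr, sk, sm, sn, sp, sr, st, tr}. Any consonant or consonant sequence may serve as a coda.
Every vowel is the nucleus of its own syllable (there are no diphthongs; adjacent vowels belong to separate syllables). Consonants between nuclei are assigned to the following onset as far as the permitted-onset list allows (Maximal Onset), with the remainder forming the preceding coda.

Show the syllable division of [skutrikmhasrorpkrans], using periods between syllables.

sku.trikm.ha.srorp.krans

Vowels present: u, i, a, o, a; each is a nucleus, giving 5 syllables.
/u…i/ gap (V1→V2): cluster /tr/ — /tr/ is itself a permitted onset, so the whole cluster goes right; preceding coda = ∅.
/i…a/ gap (V2→V3): /kmh/ — longest licit onset from the right is /h/, leaving /km/ as coda.
/a…o/ gap (V3→V4): /sr/ is a licit onset in full, so it all attaches to the next syllable.
/o…a/ gap (V4→V5): cluster /rpkr/ — the longest permitted-onset suffix is /kr/; onset = /kr/, preceding coda = /rp/.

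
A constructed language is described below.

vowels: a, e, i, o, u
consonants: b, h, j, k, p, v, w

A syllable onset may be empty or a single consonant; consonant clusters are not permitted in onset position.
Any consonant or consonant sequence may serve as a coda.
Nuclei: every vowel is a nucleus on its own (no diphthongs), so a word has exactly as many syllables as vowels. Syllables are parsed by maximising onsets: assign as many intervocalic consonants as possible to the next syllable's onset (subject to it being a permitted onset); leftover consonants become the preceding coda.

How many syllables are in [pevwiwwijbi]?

Nuclei (vowels): e, i, i, i → 4 syllables.

4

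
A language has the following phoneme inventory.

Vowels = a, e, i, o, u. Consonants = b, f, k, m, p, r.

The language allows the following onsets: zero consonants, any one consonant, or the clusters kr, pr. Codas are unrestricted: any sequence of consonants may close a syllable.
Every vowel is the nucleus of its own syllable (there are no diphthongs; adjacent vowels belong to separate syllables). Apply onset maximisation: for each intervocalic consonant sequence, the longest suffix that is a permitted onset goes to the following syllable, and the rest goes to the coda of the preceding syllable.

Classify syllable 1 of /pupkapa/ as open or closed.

closed

Vowels present: u, a, a; each is a nucleus, giving 3 syllables.
Between /u/ (V1) and /a/ (V2): /pk/ splits as /p/ + /k/ (/k/ is the longest suffix that is a licit onset).
Between /a/ (V2) and /a/ (V3): /p/ → onset of the next syllable (single consonants are always licit onsets).
Result: pup.ka.pa.
Syllable 1 is /pup/ with coda /p/, so it is closed.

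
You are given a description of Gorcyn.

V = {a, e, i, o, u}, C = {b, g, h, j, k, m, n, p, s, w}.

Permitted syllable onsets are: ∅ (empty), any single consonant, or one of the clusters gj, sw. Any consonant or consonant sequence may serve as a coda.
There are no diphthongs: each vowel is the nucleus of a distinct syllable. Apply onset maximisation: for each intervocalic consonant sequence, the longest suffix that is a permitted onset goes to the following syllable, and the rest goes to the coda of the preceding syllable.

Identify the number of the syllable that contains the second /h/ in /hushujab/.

2

Vowels present: u, u, a; each is a nucleus, giving 3 syllables.
/u…u/ gap (V1→V2): /sh/ — longest licit onset from the right is /h/, leaving /s/ as coda.
/u…a/ gap (V2→V3): just /j/ — single C goes to the following onset.
Putting it together: hus.hu.jab.
The second /h/ is in the onset of syllable 2 (/hu/).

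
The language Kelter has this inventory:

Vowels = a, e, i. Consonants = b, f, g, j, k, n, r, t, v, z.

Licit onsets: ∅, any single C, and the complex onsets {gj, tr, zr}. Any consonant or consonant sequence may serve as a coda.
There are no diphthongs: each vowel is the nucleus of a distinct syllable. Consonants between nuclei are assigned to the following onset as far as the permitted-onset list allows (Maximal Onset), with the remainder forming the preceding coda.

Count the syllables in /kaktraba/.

3

Nuclei (vowels): a, a, a → 3 syllables.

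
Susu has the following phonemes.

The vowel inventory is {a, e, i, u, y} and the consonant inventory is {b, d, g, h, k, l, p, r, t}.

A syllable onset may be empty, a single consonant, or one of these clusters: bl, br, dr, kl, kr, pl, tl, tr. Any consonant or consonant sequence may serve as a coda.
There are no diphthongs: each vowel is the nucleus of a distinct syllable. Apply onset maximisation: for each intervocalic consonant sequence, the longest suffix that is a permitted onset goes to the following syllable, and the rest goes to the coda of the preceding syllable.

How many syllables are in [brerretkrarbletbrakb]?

5

Vowels present: e, e, a, e, a; each is a nucleus, giving 5 syllables.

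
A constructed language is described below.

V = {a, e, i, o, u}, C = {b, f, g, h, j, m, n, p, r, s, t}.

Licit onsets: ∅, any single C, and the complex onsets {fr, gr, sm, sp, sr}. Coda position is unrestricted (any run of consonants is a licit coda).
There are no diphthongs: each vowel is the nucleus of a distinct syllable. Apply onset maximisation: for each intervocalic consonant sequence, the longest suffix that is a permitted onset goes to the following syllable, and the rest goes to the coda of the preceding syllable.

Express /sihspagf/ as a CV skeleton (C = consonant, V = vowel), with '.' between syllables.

Vowels present: i, a; each is a nucleus, giving 2 syllables.
σ1/σ2 boundary: /hsp/ — longest licit onset from the right is /sp/, leaving /h/ as coda.
So the parse is sih.spagf.
Mapping each syllable to C/V: /sih/ → CVC, /spagf/ → CCVCC.

CVC.CCVCC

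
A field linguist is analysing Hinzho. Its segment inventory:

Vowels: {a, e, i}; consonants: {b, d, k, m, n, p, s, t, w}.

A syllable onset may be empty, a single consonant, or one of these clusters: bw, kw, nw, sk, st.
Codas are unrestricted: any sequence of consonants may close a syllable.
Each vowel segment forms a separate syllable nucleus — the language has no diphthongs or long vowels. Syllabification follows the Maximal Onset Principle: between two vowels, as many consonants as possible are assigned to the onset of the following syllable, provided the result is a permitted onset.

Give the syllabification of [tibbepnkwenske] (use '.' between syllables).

tib.bepn.kwen.ske

The vowels are i, e, e, e — 4 nuclei, so 4 syllables.
Between /i/ (V1) and /e/ (V2): /bb/ — longest licit onset from the right is /b/, leaving /b/ as coda.
Between /e/ (V2) and /e/ (V3): cluster /pnkw/ — the longest permitted-onset suffix is /kw/; onset = /kw/, preceding coda = /pn/.
Between /e/ (V3) and /e/ (V4): /nsk/; trying suffixes from longest down, /sk/ is the first permitted one, so coda /n/ | onset /sk/.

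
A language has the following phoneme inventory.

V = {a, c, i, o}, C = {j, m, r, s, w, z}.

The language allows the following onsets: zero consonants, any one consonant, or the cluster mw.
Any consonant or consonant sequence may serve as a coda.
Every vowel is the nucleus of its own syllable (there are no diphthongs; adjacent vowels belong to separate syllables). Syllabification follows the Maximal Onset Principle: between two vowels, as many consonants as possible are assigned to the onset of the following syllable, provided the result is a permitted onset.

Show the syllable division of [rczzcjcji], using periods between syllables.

The vowels are c, c, c, i — 4 nuclei, so 4 syllables.
/c…c/ gap (V1→V2): /zz/; trying suffixes from longest down, /z/ is the first permitted one, so coda /z/ | onset /z/.
/c…c/ gap (V2→V3): just /j/ — single C goes to the following onset.
/c…i/ gap (V3→V4): /j/ → onset of the next syllable (single consonants are always licit onsets).

rcz.zc.jc.ji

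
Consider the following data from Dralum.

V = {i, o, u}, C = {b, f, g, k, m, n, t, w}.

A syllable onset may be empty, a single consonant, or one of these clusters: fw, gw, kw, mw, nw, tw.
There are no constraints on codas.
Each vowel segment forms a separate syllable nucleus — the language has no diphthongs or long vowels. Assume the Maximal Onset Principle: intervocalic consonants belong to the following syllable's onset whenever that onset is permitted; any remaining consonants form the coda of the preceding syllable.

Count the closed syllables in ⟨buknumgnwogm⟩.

3

Nuclei (vowels): u, u, o → 3 syllables.
/u…u/ gap (V1→V2): /kn/ splits as /k/ + /n/ (/n/ is the longest suffix that is a licit onset).
/u…o/ gap (V2→V3): /mgnw/ — longest licit onset from the right is /nw/, leaving /mg/ as coda.
Result: buk.numg.nwogm.
Classifying each syllable: /buk/ (closed), /numg/ (closed), /nwogm/ (closed).
Closed syllables: 3.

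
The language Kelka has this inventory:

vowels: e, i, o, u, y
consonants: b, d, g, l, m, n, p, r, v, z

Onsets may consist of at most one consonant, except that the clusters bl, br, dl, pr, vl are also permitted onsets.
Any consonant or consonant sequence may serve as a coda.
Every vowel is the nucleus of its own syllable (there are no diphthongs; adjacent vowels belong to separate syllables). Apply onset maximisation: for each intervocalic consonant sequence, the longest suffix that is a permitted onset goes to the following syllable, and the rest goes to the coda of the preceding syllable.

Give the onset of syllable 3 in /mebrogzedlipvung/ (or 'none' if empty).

z

Vowels present: e, o, e, i, u; each is a nucleus, giving 5 syllables.
/e…o/ gap (V1→V2): /br/ is a licit onset in full, so it all attaches to the next syllable.
/o…e/ gap (V2→V3): /gz/ — longest licit onset from the right is /z/, leaving /g/ as coda.
/e…i/ gap (V3→V4): /dl/ — entire cluster is a permitted onset → onset /dl/, coda ∅.
/i…u/ gap (V4→V5): cluster /pv/ — the longest permitted-onset suffix is /v/; onset = /v/, preceding coda = /p/.
So the parse is me.brog.ze.dlip.vung.
Syllable 3 is /ze/: onset /z/, nucleus /e/, coda ∅.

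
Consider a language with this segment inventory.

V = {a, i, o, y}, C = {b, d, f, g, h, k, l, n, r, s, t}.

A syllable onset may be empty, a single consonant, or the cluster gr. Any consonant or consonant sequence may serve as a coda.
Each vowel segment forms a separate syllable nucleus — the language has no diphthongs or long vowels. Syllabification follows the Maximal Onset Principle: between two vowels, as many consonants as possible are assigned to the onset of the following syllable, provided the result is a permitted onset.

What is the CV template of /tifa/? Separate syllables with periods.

The vowels are i, a — 2 nuclei, so 2 syllables.
σ1/σ2 boundary: just /f/ — single C goes to the following onset.
Syllabification: ti.fa.
Mapping each syllable to C/V: /ti/ → CV, /fa/ → CV.

CV.CV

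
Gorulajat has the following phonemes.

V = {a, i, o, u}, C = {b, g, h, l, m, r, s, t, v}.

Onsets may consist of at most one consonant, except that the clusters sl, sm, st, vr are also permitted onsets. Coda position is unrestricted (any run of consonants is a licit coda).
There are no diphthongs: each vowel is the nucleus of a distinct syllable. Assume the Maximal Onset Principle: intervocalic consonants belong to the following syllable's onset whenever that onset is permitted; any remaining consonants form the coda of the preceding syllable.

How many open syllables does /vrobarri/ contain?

2

The vowels are o, a, i — 3 nuclei, so 3 syllables.
/o…a/ gap (V1→V2): just /b/ — single C goes to the following onset.
/a…i/ gap (V2→V3): /rr/; trying suffixes from longest down, /r/ is the first permitted one, so coda /r/ | onset /r/.
Result: vro.bar.ri.
Classifying each syllable: /vro/ (open), /bar/ (closed), /ri/ (open).
Open syllables: 2.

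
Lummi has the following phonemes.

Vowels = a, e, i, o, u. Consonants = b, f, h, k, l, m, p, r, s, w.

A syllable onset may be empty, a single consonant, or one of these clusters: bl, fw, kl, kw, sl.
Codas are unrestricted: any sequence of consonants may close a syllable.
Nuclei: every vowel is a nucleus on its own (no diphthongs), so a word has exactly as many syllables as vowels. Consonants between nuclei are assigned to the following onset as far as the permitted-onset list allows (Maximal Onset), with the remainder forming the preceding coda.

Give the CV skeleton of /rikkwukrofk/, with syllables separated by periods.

CVC.CCVC.CVCC

The vowels are i, u, o — 3 nuclei, so 3 syllables.
/i…u/ gap (V1→V2): cluster /kkw/ — the longest permitted-onset suffix is /kw/; onset = /kw/, preceding coda = /k/.
/u…o/ gap (V2→V3): cluster /kr/ — the longest permitted-onset suffix is /r/; onset = /r/, preceding coda = /k/.
So the parse is rik.kwuk.rofk.
Mapping each syllable to C/V: /rik/ → CVC, /kwuk/ → CCVC, /rofk/ → CVCC.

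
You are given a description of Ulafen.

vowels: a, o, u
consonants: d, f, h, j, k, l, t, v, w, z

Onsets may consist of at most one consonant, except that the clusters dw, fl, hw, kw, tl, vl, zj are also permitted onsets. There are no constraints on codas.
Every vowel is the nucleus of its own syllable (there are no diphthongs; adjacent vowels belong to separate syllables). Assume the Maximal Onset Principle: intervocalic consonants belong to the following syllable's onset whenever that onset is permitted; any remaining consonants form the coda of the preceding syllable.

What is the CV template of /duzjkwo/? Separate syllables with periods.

Nuclei (vowels): u, o → 2 syllables.
V1 /u/ – V2 /o/: /zjkw/; trying suffixes from longest down, /kw/ is the first permitted one, so coda /zj/ | onset /kw/.
Putting it together: duzj.kwo.
Mapping each syllable to C/V: /duzj/ → CVCC, /kwo/ → CCV.

CVCC.CCV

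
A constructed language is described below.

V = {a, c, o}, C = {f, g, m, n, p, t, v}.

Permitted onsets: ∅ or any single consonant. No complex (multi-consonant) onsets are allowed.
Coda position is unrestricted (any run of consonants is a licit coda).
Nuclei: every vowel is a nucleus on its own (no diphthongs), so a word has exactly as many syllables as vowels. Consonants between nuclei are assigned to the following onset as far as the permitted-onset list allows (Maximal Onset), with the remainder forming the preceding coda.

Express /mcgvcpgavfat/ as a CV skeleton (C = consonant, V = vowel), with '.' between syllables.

CVC.CVC.CVC.CVC

The vowels are c, c, a, a — 4 nuclei, so 4 syllables.
V1 /c/ – V2 /c/: /gv/ splits as /g/ + /v/ (/v/ is the longest suffix that is a licit onset).
V2 /c/ – V3 /a/: /pg/; trying suffixes from longest down, /g/ is the first permitted one, so coda /p/ | onset /g/.
V3 /a/ – V4 /a/: /vf/; trying suffixes from longest down, /f/ is the first permitted one, so coda /v/ | onset /f/.
Syllabification: mcg.vcp.gav.fat.
Mapping each syllable to C/V: /mcg/ → CVC, /vcp/ → CVC, /gav/ → CVC, /fat/ → CVC.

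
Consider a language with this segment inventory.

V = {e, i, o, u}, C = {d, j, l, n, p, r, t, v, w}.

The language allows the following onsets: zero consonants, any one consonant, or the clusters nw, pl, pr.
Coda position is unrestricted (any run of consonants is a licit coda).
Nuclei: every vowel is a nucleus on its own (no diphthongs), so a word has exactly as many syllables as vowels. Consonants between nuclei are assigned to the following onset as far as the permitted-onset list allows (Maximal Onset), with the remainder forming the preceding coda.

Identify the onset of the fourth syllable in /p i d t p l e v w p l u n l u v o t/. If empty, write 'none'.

l

Vowels present: i, e, u, u, o; each is a nucleus, giving 5 syllables.
/i…e/ gap (V1→V2): /dtpl/ — longest licit onset from the right is /pl/, leaving /dt/ as coda.
/e…u/ gap (V2→V3): cluster /vwpl/ — the longest permitted-onset suffix is /pl/; onset = /pl/, preceding coda = /vw/.
/u…u/ gap (V3→V4): /nl/ — longest licit onset from the right is /l/, leaving /n/ as coda.
/u…o/ gap (V4→V5): /v/ is a single consonant, so it becomes the next onset.
Result: pidt.plevw.plun.lu.vot.
Syllable 4 is /lu/: onset /l/, nucleus /u/, coda ∅.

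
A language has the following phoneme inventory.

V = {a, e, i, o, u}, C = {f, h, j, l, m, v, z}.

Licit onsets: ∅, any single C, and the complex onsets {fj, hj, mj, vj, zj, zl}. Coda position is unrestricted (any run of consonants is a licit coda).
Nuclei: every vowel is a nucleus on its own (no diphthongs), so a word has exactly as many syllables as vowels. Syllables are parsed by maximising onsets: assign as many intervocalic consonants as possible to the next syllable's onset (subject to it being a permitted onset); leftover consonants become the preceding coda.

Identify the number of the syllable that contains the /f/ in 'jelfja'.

Nuclei (vowels): e, a → 2 syllables.
V1 /e/ – V2 /a/: /lfj/; trying suffixes from longest down, /fj/ is the first permitted one, so coda /l/ | onset /fj/.
Syllabification: jel.fja.
The /f/ is in the onset of syllable 2 (/fja/).

2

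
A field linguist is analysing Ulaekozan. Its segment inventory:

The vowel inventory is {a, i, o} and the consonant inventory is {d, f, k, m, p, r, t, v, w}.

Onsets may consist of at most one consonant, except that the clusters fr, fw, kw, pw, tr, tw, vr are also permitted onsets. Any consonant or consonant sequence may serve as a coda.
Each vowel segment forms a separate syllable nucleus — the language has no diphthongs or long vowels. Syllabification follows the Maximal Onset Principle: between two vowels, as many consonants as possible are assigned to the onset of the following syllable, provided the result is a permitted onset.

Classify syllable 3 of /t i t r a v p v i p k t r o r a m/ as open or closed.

Vowels present: i, a, i, o, a; each is a nucleus, giving 5 syllables.
/i…a/ gap (V1→V2): cluster /tr/ — /tr/ is itself a permitted onset, so the whole cluster goes right; preceding coda = ∅.
/a…i/ gap (V2→V3): /vpv/ — longest licit onset from the right is /v/, leaving /vp/ as coda.
/i…o/ gap (V3→V4): /pktr/ splits as /pk/ + /tr/ (/tr/ is the longest suffix that is a licit onset).
/o…a/ gap (V4→V5): /r/ is a single consonant, so it becomes the next onset.
So the parse is ti.travp.vipk.tro.ram.
Syllable 3 is /vipk/ with coda /pk/, so it is closed.

closed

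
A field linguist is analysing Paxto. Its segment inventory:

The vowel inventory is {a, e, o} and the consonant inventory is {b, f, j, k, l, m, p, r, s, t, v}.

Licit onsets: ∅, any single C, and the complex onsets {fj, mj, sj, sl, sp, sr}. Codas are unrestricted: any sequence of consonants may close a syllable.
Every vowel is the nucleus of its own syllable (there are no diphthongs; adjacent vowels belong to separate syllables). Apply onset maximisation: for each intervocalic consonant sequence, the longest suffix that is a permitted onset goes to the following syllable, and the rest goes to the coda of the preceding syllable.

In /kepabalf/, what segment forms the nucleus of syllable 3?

The vowels are e, a, a — 3 nuclei, so 3 syllables.
The third nucleus (vowel 3 from the left) is /a/.

a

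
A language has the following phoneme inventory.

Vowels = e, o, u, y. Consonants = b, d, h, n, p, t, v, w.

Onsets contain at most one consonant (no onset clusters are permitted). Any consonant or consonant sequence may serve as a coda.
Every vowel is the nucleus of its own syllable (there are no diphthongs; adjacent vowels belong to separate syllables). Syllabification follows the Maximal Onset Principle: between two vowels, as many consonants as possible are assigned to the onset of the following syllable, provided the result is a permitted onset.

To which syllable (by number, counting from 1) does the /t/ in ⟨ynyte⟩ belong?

The vowels are y, y, e — 3 nuclei, so 3 syllables.
V1 /y/ – V2 /y/: /n/ → onset of the next syllable (single consonants are always licit onsets).
V2 /y/ – V3 /e/: /t/ is a single consonant, so it becomes the next onset.
So the parse is y.ny.te.
The /t/ is in the onset of syllable 3 (/te/).

3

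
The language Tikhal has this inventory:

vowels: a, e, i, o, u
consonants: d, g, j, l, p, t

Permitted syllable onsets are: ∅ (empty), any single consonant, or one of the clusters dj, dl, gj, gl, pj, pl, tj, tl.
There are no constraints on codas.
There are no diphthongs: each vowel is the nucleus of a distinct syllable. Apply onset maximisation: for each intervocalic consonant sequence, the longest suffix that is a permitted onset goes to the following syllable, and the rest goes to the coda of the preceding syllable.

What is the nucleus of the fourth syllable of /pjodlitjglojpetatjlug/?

e

Vowels present: o, i, o, e, a, u; each is a nucleus, giving 6 syllables.
The fourth nucleus (vowel 4 from the left) is /e/.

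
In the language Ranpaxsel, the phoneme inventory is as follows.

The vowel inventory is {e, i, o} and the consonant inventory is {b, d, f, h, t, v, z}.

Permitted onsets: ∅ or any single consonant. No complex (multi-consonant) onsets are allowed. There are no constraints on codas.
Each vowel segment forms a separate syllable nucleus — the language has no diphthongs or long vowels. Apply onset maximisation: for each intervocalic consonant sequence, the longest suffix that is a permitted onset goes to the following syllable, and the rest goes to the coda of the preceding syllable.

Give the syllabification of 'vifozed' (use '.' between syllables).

vi.fo.zed

Nuclei (vowels): i, o, e → 3 syllables.
V1 /i/ – V2 /o/: just /f/ — single C goes to the following onset.
V2 /o/ – V3 /e/: /z/ is a single consonant, so it becomes the next onset.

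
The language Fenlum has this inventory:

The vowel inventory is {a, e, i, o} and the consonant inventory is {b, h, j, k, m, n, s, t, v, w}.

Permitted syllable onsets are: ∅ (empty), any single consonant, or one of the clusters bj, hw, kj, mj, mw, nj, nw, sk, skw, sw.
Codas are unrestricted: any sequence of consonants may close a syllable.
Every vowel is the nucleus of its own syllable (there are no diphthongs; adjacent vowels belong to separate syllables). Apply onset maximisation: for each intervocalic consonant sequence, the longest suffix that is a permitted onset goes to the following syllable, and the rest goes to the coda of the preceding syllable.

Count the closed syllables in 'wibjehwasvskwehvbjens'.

The vowels are i, e, a, e, e — 5 nuclei, so 5 syllables.
σ1/σ2 boundary: /bj/ is a licit onset in full, so it all attaches to the next syllable.
σ2/σ3 boundary: /hw/ — entire cluster is a permitted onset → onset /hw/, coda ∅.
σ3/σ4 boundary: /svskw/ — longest licit onset from the right is /skw/, leaving /sv/ as coda.
σ4/σ5 boundary: /hvbj/ — longest licit onset from the right is /bj/, leaving /hv/ as coda.
So the parse is wi.bje.hwasv.skwehv.bjens.
Classifying each syllable: /wi/ (open), /bje/ (open), /hwasv/ (closed), /skwehv/ (closed), /bjens/ (closed).
Closed syllables: 3.

3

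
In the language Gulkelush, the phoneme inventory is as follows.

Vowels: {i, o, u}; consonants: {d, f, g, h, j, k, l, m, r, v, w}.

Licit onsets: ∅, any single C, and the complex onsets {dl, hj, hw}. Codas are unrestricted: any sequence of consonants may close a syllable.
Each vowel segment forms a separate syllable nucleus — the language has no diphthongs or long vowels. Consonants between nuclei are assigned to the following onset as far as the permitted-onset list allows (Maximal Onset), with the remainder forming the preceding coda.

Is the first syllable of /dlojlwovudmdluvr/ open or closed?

closed

Nuclei (vowels): o, o, u, u → 4 syllables.
σ1/σ2 boundary: /jlw/; trying suffixes from longest down, /w/ is the first permitted one, so coda /jl/ | onset /w/.
σ2/σ3 boundary: just /v/ — single C goes to the following onset.
σ3/σ4 boundary: /dmdl/; trying suffixes from longest down, /dl/ is the first permitted one, so coda /dm/ | onset /dl/.
Putting it together: dlojl.wo.vudm.dluvr.
Syllable 1 is /dlojl/ with coda /jl/, so it is closed.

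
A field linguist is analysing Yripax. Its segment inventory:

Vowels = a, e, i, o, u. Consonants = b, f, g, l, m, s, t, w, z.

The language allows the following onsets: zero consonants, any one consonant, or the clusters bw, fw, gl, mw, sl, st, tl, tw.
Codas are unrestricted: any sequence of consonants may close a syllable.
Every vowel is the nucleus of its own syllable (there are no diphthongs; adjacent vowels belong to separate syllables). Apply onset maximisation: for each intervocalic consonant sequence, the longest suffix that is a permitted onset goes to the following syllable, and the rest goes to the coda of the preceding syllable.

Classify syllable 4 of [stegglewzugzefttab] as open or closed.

The vowels are e, e, u, e, a — 5 nuclei, so 5 syllables.
σ1/σ2 boundary: /ggl/; trying suffixes from longest down, /gl/ is the first permitted one, so coda /g/ | onset /gl/.
σ2/σ3 boundary: /wz/ splits as /w/ + /z/ (/z/ is the longest suffix that is a licit onset).
σ3/σ4 boundary: cluster /gz/ — the longest permitted-onset suffix is /z/; onset = /z/, preceding coda = /g/.
σ4/σ5 boundary: /ftt/ — longest licit onset from the right is /t/, leaving /ft/ as coda.
Result: steg.glew.zug.zeft.tab.
Syllable 4 is /zeft/ with coda /ft/, so it is closed.

closed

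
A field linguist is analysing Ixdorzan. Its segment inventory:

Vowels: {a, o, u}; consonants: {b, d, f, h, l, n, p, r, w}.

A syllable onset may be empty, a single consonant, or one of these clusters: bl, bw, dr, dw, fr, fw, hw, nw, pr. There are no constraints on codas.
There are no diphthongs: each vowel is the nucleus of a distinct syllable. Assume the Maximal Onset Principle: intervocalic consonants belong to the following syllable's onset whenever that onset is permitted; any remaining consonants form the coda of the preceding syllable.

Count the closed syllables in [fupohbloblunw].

2

Nuclei (vowels): u, o, o, u → 4 syllables.
/u…o/ gap (V1→V2): /p/ → onset of the next syllable (single consonants are always licit onsets).
/o…o/ gap (V2→V3): /hbl/ splits as /h/ + /bl/ (/bl/ is the longest suffix that is a licit onset).
/o…u/ gap (V3→V4): /bl/ is a licit onset in full, so it all attaches to the next syllable.
So the parse is fu.poh.blo.blunw.
Classifying each syllable: /fu/ (open), /poh/ (closed), /blo/ (open), /blunw/ (closed).
Closed syllables: 2.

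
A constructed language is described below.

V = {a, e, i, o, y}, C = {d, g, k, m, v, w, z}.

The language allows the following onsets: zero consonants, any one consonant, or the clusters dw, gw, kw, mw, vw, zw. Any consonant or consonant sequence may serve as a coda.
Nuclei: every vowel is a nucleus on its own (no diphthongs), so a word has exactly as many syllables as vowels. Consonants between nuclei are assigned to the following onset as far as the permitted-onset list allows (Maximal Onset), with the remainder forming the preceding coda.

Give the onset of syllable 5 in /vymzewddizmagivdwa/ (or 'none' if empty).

g

Vowels present: y, e, i, a, i, a; each is a nucleus, giving 6 syllables.
V1 /y/ – V2 /e/: /mz/ splits as /m/ + /z/ (/z/ is the longest suffix that is a licit onset).
V2 /e/ – V3 /i/: /wdd/ — longest licit onset from the right is /d/, leaving /wd/ as coda.
V3 /i/ – V4 /a/: /zm/ — longest licit onset from the right is /m/, leaving /z/ as coda.
V4 /a/ – V5 /i/: /g/ is a single consonant, so it becomes the next onset.
V5 /i/ – V6 /a/: /vdw/; trying suffixes from longest down, /dw/ is the first permitted one, so coda /v/ | onset /dw/.
Syllabification: vym.zewd.diz.ma.giv.dwa.
Syllable 5 is /giv/: onset /g/, nucleus /i/, coda /v/.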